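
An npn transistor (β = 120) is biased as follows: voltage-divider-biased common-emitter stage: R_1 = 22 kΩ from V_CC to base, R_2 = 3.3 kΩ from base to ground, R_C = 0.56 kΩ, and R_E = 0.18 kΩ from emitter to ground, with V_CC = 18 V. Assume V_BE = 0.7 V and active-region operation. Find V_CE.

Thevenize the base divider: V_Th = V_CC·R_2/(R_1+R_2) = 18×3.3/25.3 = 2.35 V, R_Th = R_1‖R_2 = 2.87 kΩ.
Base-emitter loop: V_Th = I_B·R_Th + V_BE + (β+1)I_B·R_E, so I_B = (2.35 − 0.7) / (2.87 + 121×0.18) = 0.0669 mA.
I_C = β·I_B = 120×0.0669 = 8.02 mA, and I_E = (β+1)I_B = 8.09 mA.
V_CE = V_CC − I_C·R_C − I_E·R_E = 18 − 8.02×0.56 − 8.09×0.18 = 12.1 V.
V_CE = 12.1 V > 0.2 V confirms active-region operation.

V_CE ≈ 12 V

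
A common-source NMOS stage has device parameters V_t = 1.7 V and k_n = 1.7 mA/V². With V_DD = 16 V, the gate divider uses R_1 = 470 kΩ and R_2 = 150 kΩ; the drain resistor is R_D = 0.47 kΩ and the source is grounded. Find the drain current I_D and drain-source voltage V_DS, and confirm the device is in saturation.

V_G = V_DD·R_2/(R_1+R_2) = 16×150/620 = 3.87 V. With the source grounded, V_GS = V_G = 3.87 V.
Assume saturation: I_D = (k_n/2)(V_GS − V_t)² = (1.7/2)×(3.87 − 1.7)² = 0.85×2.17² = 4.01 mA.
V_DS = V_DD − I_D·R_D = 16 − 4.01×0.47 = 14.1 V.
Saturation requires V_DS ≥ V_GS − V_t = 2.17 V; 14.1 ≥ 2.17 ✓.

I_D ≈ 4 mA, V_DS ≈ 14 V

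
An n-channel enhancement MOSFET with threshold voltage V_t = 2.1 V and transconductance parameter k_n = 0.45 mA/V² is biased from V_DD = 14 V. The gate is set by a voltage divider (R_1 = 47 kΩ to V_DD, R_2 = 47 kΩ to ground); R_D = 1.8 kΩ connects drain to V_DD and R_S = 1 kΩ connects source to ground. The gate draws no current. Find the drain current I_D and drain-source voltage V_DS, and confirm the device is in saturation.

I_D ≈ 2 mA, V_DS ≈ 8.5 V

V_G = V_DD·R_2/(R_1+R_2) = 14×47/94 = 7 V.
Assume saturation: I_D = (k_n/2)(V_GS − V_t)² with V_GS = V_G − I_D·R_S = 7 − 1·I_D.
Substituting gives 0.225·I_D² − 3.21·I_D + 5.4 = 0, with roots I_D = 1.95 or 12.3 mA.
The root I_D = 12.3 mA gives V_GS = -5.29 V ≤ V_t, so take I_D = 1.95 mA.
Then V_GS = 5.05 V and V_DS = V_DD − I_D(R_D+R_S) = 14 − 1.95×2.8 = 8.53 V.
Saturation requires V_DS ≥ V_GS − V_t = 2.95 V; 8.53 ≥ 2.95 ✓.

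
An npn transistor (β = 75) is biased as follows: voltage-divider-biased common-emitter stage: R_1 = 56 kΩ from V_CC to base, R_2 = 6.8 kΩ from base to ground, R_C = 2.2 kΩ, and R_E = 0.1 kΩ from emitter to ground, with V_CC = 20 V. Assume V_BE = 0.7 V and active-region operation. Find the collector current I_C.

Thevenize the base divider: V_Th = V_CC·R_2/(R_1+R_2) = 20×6.8/62.8 = 2.17 V, R_Th = R_1‖R_2 = 6.06 kΩ.
Base-emitter loop: V_Th = I_B·R_Th + V_BE + (β+1)I_B·R_E, so I_B = (2.17 − 0.7) / (6.06 + 76×0.1) = 0.107 mA.
I_C = β·I_B = 75×0.107 = 8.04 mA, and I_E = (β+1)I_B = 8.15 mA.
V_CE = V_CC − I_C·R_C − I_E·R_E = 20 − 8.04×2.2 − 8.15×0.1 = 1.49 V.
V_CE = 1.49 V > 0.2 V confirms active-region operation.

I_C ≈ 8 mA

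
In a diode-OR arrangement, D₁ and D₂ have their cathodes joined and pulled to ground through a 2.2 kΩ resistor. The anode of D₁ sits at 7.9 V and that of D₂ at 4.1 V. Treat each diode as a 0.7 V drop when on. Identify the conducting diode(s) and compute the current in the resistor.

Only D₁ conducts; I_R ≈ 3.3 mA

Assume both conduct. Then node N would need to be at both 7.9−0.7 = 7.2 V and 4.1−0.7 = 3.4 V, which is impossible.
Assume only D₁ conducts: V_N = 7.9 − 0.7 = 7.2 V, so I_R = 7.2/2.2 = 3.27 mA.
Check D₂: its anode-to-cathode voltage is 4.1 − 7.2 = -3.1 V < 0.7 V, so it is off. The assumption is consistent.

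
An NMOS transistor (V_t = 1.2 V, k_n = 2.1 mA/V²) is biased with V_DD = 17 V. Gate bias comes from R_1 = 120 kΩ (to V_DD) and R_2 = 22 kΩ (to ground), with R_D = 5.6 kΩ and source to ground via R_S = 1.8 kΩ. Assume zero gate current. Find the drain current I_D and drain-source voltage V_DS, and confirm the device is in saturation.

I_D ≈ 0.44 mA, V_DS ≈ 14 V

V_G = V_DD·R_2/(R_1+R_2) = 17×22/142 = 2.63 V.
Assume saturation: I_D = (k_n/2)(V_GS − V_t)² with V_GS = V_G − I_D·R_S = 2.63 − 1.8·I_D.
Substituting gives 3.4·I_D² − 6.42·I_D + 2.16 = 0, with roots I_D = 0.438 or 1.45 mA.
The root I_D = 1.45 mA gives V_GS = 0.0252 V ≤ V_t, so take I_D = 0.438 mA.
Then V_GS = 1.85 V and V_DS = V_DD − I_D(R_D+R_S) = 17 − 0.438×7.4 = 13.8 V.
Saturation requires V_DS ≥ V_GS − V_t = 0.646 V; 13.8 ≥ 0.646 ✓.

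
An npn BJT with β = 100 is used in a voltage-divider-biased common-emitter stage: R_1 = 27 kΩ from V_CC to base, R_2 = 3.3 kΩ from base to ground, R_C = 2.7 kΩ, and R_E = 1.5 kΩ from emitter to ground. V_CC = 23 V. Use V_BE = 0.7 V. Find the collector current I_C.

Thevenize the base divider: V_Th = V_CC·R_2/(R_1+R_2) = 23×3.3/30.3 = 2.5 V, R_Th = R_1‖R_2 = 2.94 kΩ.
Base-emitter loop: V_Th = I_B·R_Th + V_BE + (β+1)I_B·R_E, so I_B = (2.5 − 0.7) / (2.94 + 101×1.5) = 0.0117 mA.
I_C = β·I_B = 100×0.0117 = 1.17 mA, and I_E = (β+1)I_B = 1.18 mA.
V_CE = V_CC − I_C·R_C − I_E·R_E = 23 − 1.17×2.7 − 1.18×1.5 = 18.1 V.
V_CE = 18.1 V > 0.2 V confirms active-region operation.

I_C ≈ 1.2 mA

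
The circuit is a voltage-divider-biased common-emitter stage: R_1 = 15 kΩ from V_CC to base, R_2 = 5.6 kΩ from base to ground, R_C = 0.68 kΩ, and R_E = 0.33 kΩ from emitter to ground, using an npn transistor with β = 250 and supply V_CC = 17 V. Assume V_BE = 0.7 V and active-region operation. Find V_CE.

V_CE ≈ 5.6 V

Thevenize the base divider: V_Th = V_CC·R_2/(R_1+R_2) = 17×5.6/20.6 = 4.62 V, R_Th = R_1‖R_2 = 4.08 kΩ.
Base-emitter loop: V_Th = I_B·R_Th + V_BE + (β+1)I_B·R_E, so I_B = (4.62 − 0.7) / (4.08 + 251×0.33) = 0.0451 mA.
I_C = β·I_B = 250×0.0451 = 11.3 mA, and I_E = (β+1)I_B = 11.3 mA.
V_CE = V_CC − I_C·R_C − I_E·R_E = 17 − 11.3×0.68 − 11.3×0.33 = 5.59 V.
V_CE = 5.59 V > 0.2 V confirms active-region operation.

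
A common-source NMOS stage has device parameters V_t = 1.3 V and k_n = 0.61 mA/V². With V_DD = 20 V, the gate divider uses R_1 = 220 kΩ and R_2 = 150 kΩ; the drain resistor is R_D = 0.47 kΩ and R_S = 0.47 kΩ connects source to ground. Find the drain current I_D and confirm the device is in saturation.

I_D ≈ 5.5 mA

V_G = V_DD·R_2/(R_1+R_2) = 20×150/370 = 8.11 V.
Assume saturation: I_D = (k_n/2)(V_GS − V_t)² with V_GS = V_G − I_D·R_S = 8.11 − 0.47·I_D.
Substituting gives 0.0674·I_D² − 2.95·I_D + 14.1 = 0, with roots I_D = 5.47 or 38.3 mA.
The root I_D = 38.3 mA gives V_GS = -9.91 V ≤ V_t, so take I_D = 5.47 mA.
Then V_GS = 5.54 V and V_DS = V_DD − I_D(R_D+R_S) = 20 − 5.47×0.94 = 14.9 V.
Saturation requires V_DS ≥ V_GS − V_t = 4.24 V; 14.9 ≥ 4.24 ✓.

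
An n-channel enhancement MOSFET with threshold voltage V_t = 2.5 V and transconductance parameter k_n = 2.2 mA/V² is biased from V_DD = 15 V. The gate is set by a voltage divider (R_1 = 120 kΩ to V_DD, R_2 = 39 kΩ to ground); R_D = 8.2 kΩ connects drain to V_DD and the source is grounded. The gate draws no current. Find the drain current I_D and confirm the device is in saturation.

I_D ≈ 1.5 mA

V_G = V_DD·R_2/(R_1+R_2) = 15×39/159 = 3.68 V. With the source grounded, V_GS = V_G = 3.68 V.
Assume saturation: I_D = (k_n/2)(V_GS − V_t)² = (2.2/2)×(3.68 − 2.5)² = 1.1×1.18² = 1.53 mA.
V_DS = V_DD − I_D·R_D = 15 − 1.53×8.2 = 2.46 V.
Saturation requires V_DS ≥ V_GS − V_t = 1.18 V; 2.46 ≥ 1.18 ✓.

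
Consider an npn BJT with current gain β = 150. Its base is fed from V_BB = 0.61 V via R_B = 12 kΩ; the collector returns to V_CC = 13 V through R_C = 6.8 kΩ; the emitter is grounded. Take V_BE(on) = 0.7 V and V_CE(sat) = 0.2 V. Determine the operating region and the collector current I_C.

V_BB = 0.61 V ≤ V_BE(on) = 0.7 V, so the base-emitter junction is not forward biased.
The transistor is in cutoff: I_B = I_C = 0.

cutoff; I_C ≈ 0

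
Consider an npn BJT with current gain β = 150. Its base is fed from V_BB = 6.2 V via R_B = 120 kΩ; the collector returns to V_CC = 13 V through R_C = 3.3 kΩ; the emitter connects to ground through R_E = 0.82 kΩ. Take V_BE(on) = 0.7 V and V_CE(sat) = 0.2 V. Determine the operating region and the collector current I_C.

Assume active: I_B = (6.2 − 0.7)/(120 + 151×0.82) = 0.0226 mA, I_C = β·I_B = 3.38 mA.
Then V_CE = 13 − 3.38×3.3 − 3.41×0.82 = -0.959 V < 0.2 V — the active assumption fails.
Re-solve with V_CE = 0.2 V. KCL at the emitter: V_E/R_E = (V_BB−0.7−V_E)/R_B + (V_CC−0.2−V_E)/R_C, giving V_E = 2.56 V.
I_C = (V_CC − 0.2 − V_E)/R_C = (12.8 − 2.56)/3.3 = 3.1 mA.
Check: I_B = (5.5 − 2.56)/120 = 0.0245 mA, and β·I_B = 3.67 mA > I_C, confirming saturation.

saturation; I_C ≈ 3.1 mA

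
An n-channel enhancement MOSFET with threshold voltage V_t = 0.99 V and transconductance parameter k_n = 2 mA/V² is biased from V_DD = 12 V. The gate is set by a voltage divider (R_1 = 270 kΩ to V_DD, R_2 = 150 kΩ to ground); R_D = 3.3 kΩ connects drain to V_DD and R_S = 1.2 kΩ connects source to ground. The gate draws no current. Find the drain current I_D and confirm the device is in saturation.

I_D ≈ 1.7 mA

V_G = V_DD·R_2/(R_1+R_2) = 12×150/420 = 4.29 V.
Assume saturation: I_D = (k_n/2)(V_GS − V_t)² with V_GS = V_G − I_D·R_S = 4.29 − 1.2·I_D.
Substituting gives 1.44·I_D² − 8.91·I_D + 10.9 = 0, with roots I_D = 1.67 or 4.52 mA.
The root I_D = 4.52 mA gives V_GS = -1.14 V ≤ V_t, so take I_D = 1.67 mA.
Then V_GS = 2.28 V and V_DS = V_DD − I_D(R_D+R_S) = 12 − 1.67×4.5 = 4.49 V.
Saturation requires V_DS ≥ V_GS − V_t = 1.29 V; 4.49 ≥ 1.29 ✓.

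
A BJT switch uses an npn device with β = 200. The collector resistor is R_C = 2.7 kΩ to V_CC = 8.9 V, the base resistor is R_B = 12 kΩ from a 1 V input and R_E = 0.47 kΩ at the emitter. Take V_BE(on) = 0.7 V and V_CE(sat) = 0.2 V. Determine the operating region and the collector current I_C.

Assume active. Base-emitter loop: I_B = (V_BB − V_BE)/(R_B + (β+1)R_E) = (1 − 0.7)/(12 + 201×0.47) = 0.00282 mA.
I_C = β·I_B = 200×0.00282 = 0.564 mA.
V_CE = V_CC − I_C·R_C − I_E·R_E = 8.9 − 0.564×2.7 − 0.566×0.47 = 7.11 V > V_CE(sat), so the active-region assumption holds.

active; I_C ≈ 0.56 mA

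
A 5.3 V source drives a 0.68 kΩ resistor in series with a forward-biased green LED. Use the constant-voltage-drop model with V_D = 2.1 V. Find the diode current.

KVL around the loop: 5.3 = V_D + I·R = 2.1 + I × 0.68 kΩ.
So I = (5.3 − 2.1) / 0.68 kΩ = 3.2 / 0.68 = 4.71 mA.

I ≈ 4.7 mA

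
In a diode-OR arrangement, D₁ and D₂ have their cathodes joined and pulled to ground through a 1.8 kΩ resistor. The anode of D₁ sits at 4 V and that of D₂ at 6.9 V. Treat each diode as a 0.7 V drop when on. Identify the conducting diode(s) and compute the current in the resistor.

Assume both conduct. Then node N would need to be at both 4−0.7 = 3.3 V and 6.9−0.7 = 6.2 V, which is impossible.
Assume only D₂ conducts: V_N = 6.9 − 0.7 = 6.2 V, so I_R = 6.2/1.8 = 3.44 mA.
Check D₁: its anode-to-cathode voltage is 4 − 6.2 = -2.2 V < 0.7 V, so it is off. The assumption is consistent.

Only D₂ conducts; I_R ≈ 3.4 mA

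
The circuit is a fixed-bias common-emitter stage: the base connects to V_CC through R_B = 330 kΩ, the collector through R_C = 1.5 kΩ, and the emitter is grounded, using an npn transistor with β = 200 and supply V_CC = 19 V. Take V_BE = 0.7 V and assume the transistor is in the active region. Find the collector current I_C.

Base loop: V_CC = I_B·R_B + V_BE, so I_B = (19 − 0.7)/330 kΩ = 0.0555 mA.
In the active region I_C = β·I_B = 200 × 0.0555 = 11.1 mA.
Collector loop: V_CE = V_CC − I_C·R_C = 19 − 11.1×1.5 = 2.36 V.
Since V_CE = 2.36 V > V_CE(sat) ≈ 0.2 V, the transistor is in the active region as assumed.

I_C ≈ 11 mA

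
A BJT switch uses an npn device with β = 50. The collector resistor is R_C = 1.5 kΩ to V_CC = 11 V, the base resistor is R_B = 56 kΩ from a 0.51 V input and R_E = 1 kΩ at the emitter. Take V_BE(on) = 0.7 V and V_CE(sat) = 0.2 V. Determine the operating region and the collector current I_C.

V_BB = 0.51 V ≤ V_BE(on) = 0.7 V, so the base-emitter junction is not forward biased.
The transistor is in cutoff: I_B = I_C = 0.

cutoff; I_C ≈ 0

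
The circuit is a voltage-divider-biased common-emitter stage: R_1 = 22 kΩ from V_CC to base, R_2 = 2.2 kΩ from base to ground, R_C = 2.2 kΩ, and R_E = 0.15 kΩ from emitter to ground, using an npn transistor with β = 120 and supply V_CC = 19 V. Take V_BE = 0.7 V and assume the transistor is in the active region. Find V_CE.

V_CE ≈ 4.6 V

Thevenize the base divider: V_Th = V_CC·R_2/(R_1+R_2) = 19×2.2/24.2 = 1.73 V, R_Th = R_1‖R_2 = 2 kΩ.
Base-emitter loop: V_Th = I_B·R_Th + V_BE + (β+1)I_B·R_E, so I_B = (1.73 − 0.7) / (2 + 121×0.15) = 0.051 mA.
I_C = β·I_B = 120×0.051 = 6.12 mA, and I_E = (β+1)I_B = 6.17 mA.
V_CE = V_CC − I_C·R_C − I_E·R_E = 19 − 6.12×2.2 − 6.17×0.15 = 4.62 V.
V_CE = 4.62 V > 0.2 V confirms active-region operation.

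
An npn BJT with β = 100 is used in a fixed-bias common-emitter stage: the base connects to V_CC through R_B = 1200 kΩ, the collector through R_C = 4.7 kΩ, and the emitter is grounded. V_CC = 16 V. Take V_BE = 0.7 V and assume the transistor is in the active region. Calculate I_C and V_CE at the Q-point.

I_C ≈ 1.3 mA, V_CE ≈ 10 V

Base loop: V_CC = I_B·R_B + V_BE, so I_B = (16 − 0.7)/1200 kΩ = 0.0128 mA.
In the active region I_C = β·I_B = 100 × 0.0128 = 1.28 mA.
Collector loop: V_CE = V_CC − I_C·R_C = 16 − 1.28×4.7 = 10 V.
Since V_CE = 10 V > V_CE(sat) ≈ 0.2 V, the transistor is in the active region as assumed.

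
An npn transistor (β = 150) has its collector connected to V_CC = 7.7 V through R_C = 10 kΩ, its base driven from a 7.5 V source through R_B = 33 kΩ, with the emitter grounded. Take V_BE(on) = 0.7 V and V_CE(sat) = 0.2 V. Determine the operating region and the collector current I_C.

Assume active: I_B = (7.5 − 0.7)/33 = 0.206 mA, giving I_C = β·I_B = 30.9 mA.
But then V_CE = 7.7 − 30.9×10 = -301 V < V_CE(sat) = 0.2 V — impossible in the active region.
So the transistor is saturated. With V_CE = 0.2 V, I_C = (V_CC − 0.2)/R_C = 7.5/10 = 0.75 mA.
Check: β·I_B = 30.9 mA > I_C = 0.75 mA, confirming saturation.

saturation; I_C ≈ 0.75 mA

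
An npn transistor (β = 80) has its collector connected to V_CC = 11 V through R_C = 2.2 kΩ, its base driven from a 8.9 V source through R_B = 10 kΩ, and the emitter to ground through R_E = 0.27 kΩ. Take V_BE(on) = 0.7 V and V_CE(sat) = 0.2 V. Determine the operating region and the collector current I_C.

saturation; I_C ≈ 4.3 mA

Assume active: I_B = (8.9 − 0.7)/(10 + 81×0.27) = 0.257 mA, I_C = β·I_B = 20.6 mA.
Then V_CE = 11 − 20.6×2.2 − 20.8×0.27 = -39.9 V < 0.2 V — the active assumption fails.
Re-solve with V_CE = 0.2 V. KCL at the emitter: V_E/R_E = (V_BB−0.7−V_E)/R_B + (V_CC−0.2−V_E)/R_C, giving V_E = 1.35 V.
I_C = (V_CC − 0.2 − V_E)/R_C = (10.8 − 1.35)/2.2 = 4.3 mA.
Check: I_B = (8.2 − 1.35)/10 = 0.685 mA, and β·I_B = 54.8 mA > I_C, confirming saturation.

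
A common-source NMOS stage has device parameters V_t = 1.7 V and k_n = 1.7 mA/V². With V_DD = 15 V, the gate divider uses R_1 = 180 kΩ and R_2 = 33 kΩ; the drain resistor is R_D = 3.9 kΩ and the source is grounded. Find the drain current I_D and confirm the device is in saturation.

V_G = V_DD·R_2/(R_1+R_2) = 15×33/213 = 2.32 V. With the source grounded, V_GS = V_G = 2.32 V.
Assume saturation: I_D = (k_n/2)(V_GS − V_t)² = (1.7/2)×(2.32 − 1.7)² = 0.85×0.624² = 0.331 mA.
V_DS = V_DD − I_D·R_D = 15 − 0.331×3.9 = 13.7 V.
Saturation requires V_DS ≥ V_GS − V_t = 0.624 V; 13.7 ≥ 0.624 ✓.

I_D ≈ 0.33 mA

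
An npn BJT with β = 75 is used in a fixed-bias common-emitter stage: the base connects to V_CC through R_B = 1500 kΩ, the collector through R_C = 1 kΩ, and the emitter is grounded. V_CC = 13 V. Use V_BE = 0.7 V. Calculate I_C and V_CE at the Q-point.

I_C ≈ 0.62 mA, V_CE ≈ 12 V

Base loop: V_CC = I_B·R_B + V_BE, so I_B = (13 − 0.7)/1500 kΩ = 0.0082 mA.
In the active region I_C = β·I_B = 75 × 0.0082 = 0.615 mA.
Collector loop: V_CE = V_CC − I_C·R_C = 13 − 0.615×1 = 12.4 V.
Since V_CE = 12.4 V > V_CE(sat) ≈ 0.2 V, the transistor is in the active region as assumed.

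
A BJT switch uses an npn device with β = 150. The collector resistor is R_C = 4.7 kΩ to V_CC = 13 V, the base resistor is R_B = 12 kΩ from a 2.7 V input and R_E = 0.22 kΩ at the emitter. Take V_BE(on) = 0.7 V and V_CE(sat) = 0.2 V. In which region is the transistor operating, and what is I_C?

Assume active: I_B = (2.7 − 0.7)/(12 + 151×0.22) = 0.0442 mA, I_C = β·I_B = 6.63 mA.
Then V_CE = 13 − 6.63×4.7 − 6.68×0.22 = -19.7 V < 0.2 V — the active assumption fails.
Re-solve with V_CE = 0.2 V. KCL at the emitter: V_E/R_E = (V_BB−0.7−V_E)/R_B + (V_CC−0.2−V_E)/R_C, giving V_E = 0.597 V.
I_C = (V_CC − 0.2 − V_E)/R_C = (12.8 − 0.597)/4.7 = 2.6 mA.
Check: I_B = (2 − 0.597)/12 = 0.117 mA, and β·I_B = 17.5 mA > I_C, confirming saturation.

saturation; I_C ≈ 2.6 mA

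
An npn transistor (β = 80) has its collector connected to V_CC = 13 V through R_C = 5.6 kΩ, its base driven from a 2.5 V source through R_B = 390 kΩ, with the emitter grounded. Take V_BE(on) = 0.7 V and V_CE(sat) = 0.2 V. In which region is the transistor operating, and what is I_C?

active; I_C ≈ 0.37 mA

Assume active. Base-emitter loop: I_B = (V_BB − V_BE)/R_B = (2.5 − 0.7)/390 = 0.00462 mA.
I_C = β·I_B = 80×0.00462 = 0.369 mA.
V_CE = V_CC − I_C·R_C = 13 − 0.369×5.6 = 10.9 V > V_CE(sat), so the active-region assumption holds.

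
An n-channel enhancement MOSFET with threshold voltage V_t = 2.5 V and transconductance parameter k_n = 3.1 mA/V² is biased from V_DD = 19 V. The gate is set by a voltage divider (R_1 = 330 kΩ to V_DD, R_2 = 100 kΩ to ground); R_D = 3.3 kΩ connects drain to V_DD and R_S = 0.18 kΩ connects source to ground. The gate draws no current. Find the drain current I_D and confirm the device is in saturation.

V_G = V_DD·R_2/(R_1+R_2) = 19×100/430 = 4.42 V.
Assume saturation: I_D = (k_n/2)(V_GS − V_t)² with V_GS = V_G − I_D·R_S = 4.42 − 0.18·I_D.
Substituting gives 0.0502·I_D² − 2.07·I_D + 5.71 = 0, with roots I_D = 2.97 or 38.3 mA.
The root I_D = 38.3 mA gives V_GS = -2.47 V ≤ V_t, so take I_D = 2.97 mA.
Then V_GS = 3.88 V and V_DS = V_DD − I_D(R_D+R_S) = 19 − 2.97×3.48 = 8.67 V.
Saturation requires V_DS ≥ V_GS − V_t = 1.38 V; 8.67 ≥ 1.38 ✓.

I_D ≈ 3 mA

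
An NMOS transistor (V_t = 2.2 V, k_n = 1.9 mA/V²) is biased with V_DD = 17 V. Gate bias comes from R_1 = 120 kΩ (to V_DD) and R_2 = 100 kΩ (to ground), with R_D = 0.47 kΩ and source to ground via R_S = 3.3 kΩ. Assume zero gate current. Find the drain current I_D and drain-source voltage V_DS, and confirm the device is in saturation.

V_G = V_DD·R_2/(R_1+R_2) = 17×100/220 = 7.73 V.
Assume saturation: I_D = (k_n/2)(V_GS − V_t)² with V_GS = V_G − I_D·R_S = 7.73 − 3.3·I_D.
Substituting gives 10.3·I_D² − 35.7·I_D + 29 = 0, with roots I_D = 1.32 or 2.13 mA.
The root I_D = 2.13 mA gives V_GS = 0.703 V ≤ V_t, so take I_D = 1.32 mA.
Then V_GS = 3.38 V and V_DS = V_DD − I_D(R_D+R_S) = 17 − 1.32×3.77 = 12 V.
Saturation requires V_DS ≥ V_GS − V_t = 1.18 V; 12 ≥ 1.18 ✓.

I_D ≈ 1.3 mA, V_DS ≈ 12 V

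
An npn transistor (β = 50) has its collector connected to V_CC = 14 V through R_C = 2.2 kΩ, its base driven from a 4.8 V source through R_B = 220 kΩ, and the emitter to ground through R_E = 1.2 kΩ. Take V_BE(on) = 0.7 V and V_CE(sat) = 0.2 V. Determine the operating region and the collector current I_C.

active; I_C ≈ 0.73 mA

Assume active. Base-emitter loop: I_B = (V_BB − V_BE)/(R_B + (β+1)R_E) = (4.8 − 0.7)/(220 + 51×1.2) = 0.0146 mA.
I_C = β·I_B = 50×0.0146 = 0.729 mA.
V_CE = V_CC − I_C·R_C − I_E·R_E = 14 − 0.729×2.2 − 0.744×1.2 = 11.5 V > V_CE(sat), so the active-region assumption holds.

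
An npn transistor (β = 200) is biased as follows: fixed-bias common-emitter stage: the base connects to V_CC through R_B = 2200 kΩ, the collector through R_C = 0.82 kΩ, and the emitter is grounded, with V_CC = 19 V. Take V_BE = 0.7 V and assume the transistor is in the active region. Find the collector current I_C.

I_C ≈ 1.7 mA

Base loop: V_CC = I_B·R_B + V_BE, so I_B = (19 − 0.7)/2200 kΩ = 0.00832 mA.
In the active region I_C = β·I_B = 200 × 0.00832 = 1.66 mA.
Collector loop: V_CE = V_CC − I_C·R_C = 19 − 1.66×0.82 = 17.6 V.
Since V_CE = 17.6 V > V_CE(sat) ≈ 0.2 V, the transistor is in the active region as assumed.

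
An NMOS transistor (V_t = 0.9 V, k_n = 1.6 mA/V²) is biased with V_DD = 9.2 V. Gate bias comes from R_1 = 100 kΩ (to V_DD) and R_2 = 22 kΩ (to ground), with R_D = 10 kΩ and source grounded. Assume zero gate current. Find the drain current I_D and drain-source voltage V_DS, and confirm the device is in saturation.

V_G = V_DD·R_2/(R_1+R_2) = 9.2×22/122 = 1.66 V. With the source grounded, V_GS = V_G = 1.66 V.
Assume saturation: I_D = (k_n/2)(V_GS − V_t)² = (1.6/2)×(1.66 − 0.9)² = 0.8×0.759² = 0.461 mA.
V_DS = V_DD − I_D·R_D = 9.2 − 0.461×10 = 4.59 V.
Saturation requires V_DS ≥ V_GS − V_t = 0.759 V; 4.59 ≥ 0.759 ✓.

I_D ≈ 0.46 mA, V_DS ≈ 4.6 V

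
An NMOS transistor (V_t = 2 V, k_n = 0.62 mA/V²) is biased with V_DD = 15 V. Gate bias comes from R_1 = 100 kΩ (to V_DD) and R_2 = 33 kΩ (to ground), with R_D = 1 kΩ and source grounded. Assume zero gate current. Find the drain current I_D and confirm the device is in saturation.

I_D ≈ 0.92 mA

V_G = V_DD·R_2/(R_1+R_2) = 15×33/133 = 3.72 V. With the source grounded, V_GS = V_G = 3.72 V.
Assume saturation: I_D = (k_n/2)(V_GS − V_t)² = (0.62/2)×(3.72 − 2)² = 0.31×1.72² = 0.919 mA.
V_DS = V_DD − I_D·R_D = 15 − 0.919×1 = 14.1 V.
Saturation requires V_DS ≥ V_GS − V_t = 1.72 V; 14.1 ≥ 1.72 ✓.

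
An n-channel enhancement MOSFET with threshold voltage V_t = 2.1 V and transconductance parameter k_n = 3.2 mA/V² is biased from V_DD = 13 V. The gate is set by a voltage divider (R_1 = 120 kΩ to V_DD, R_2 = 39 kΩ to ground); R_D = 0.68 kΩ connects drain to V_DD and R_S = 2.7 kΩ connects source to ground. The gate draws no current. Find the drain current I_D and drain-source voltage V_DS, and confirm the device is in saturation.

I_D ≈ 0.26 mA, V_DS ≈ 12 V

V_G = V_DD·R_2/(R_1+R_2) = 13×39/159 = 3.19 V.
Assume saturation: I_D = (k_n/2)(V_GS − V_t)² with V_GS = V_G − I_D·R_S = 3.19 − 2.7·I_D.
Substituting gives 11.7·I_D² − 10.4·I_D + 1.9 = 0, with roots I_D = 0.255 or 0.637 mA.
The root I_D = 0.637 mA gives V_GS = 1.47 V ≤ V_t, so take I_D = 0.255 mA.
Then V_GS = 2.5 V and V_DS = V_DD − I_D(R_D+R_S) = 13 − 0.255×3.38 = 12.1 V.
Saturation requires V_DS ≥ V_GS − V_t = 0.399 V; 12.1 ≥ 0.399 ✓.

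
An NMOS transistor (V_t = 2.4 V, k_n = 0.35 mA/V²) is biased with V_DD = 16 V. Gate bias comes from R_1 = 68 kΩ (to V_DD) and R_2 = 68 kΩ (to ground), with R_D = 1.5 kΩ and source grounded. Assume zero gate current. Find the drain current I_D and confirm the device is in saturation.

I_D ≈ 5.5 mA

V_G = V_DD·R_2/(R_1+R_2) = 16×68/136 = 8 V. With the source grounded, V_GS = V_G = 8 V.
Assume saturation: I_D = (k_n/2)(V_GS − V_t)² = (0.35/2)×(8 − 2.4)² = 0.175×5.6² = 5.49 mA.
V_DS = V_DD − I_D·R_D = 16 − 5.49×1.5 = 7.77 V.
Saturation requires V_DS ≥ V_GS − V_t = 5.6 V; 7.77 ≥ 5.6 ✓.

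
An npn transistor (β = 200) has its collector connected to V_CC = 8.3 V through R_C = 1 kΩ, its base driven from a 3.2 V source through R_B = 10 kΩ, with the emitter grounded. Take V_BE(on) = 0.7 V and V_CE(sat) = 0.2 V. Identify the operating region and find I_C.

Assume active: I_B = (3.2 − 0.7)/10 = 0.25 mA, giving I_C = β·I_B = 50 mA.
But then V_CE = 8.3 − 50×1 = -41.7 V < V_CE(sat) = 0.2 V — impossible in the active region.
So the transistor is saturated. With V_CE = 0.2 V, I_C = (V_CC − 0.2)/R_C = 8.1/1 = 8.1 mA.
Check: β·I_B = 50 mA > I_C = 8.1 mA, confirming saturation.

saturation; I_C ≈ 8.1 mA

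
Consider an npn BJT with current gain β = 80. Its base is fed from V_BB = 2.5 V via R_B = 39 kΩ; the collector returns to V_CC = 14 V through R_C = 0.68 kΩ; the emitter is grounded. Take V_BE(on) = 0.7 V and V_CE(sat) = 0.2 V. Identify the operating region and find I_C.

active; I_C ≈ 3.7 mA

Assume active. Base-emitter loop: I_B = (V_BB − V_BE)/R_B = (2.5 − 0.7)/39 = 0.0462 mA.
I_C = β·I_B = 80×0.0462 = 3.69 mA.
V_CE = V_CC − I_C·R_C = 14 − 3.69×0.68 = 11.5 V > V_CE(sat), so the active-region assumption holds.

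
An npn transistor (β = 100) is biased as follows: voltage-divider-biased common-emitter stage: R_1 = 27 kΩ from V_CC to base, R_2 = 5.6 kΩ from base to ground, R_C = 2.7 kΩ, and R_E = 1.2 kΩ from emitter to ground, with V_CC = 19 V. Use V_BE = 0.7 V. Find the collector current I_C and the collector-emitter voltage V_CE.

I_C ≈ 2 mA, V_CE ≈ 11 V

Thevenize the base divider: V_Th = V_CC·R_2/(R_1+R_2) = 19×5.6/32.6 = 3.26 V, R_Th = R_1‖R_2 = 4.64 kΩ.
Base-emitter loop: V_Th = I_B·R_Th + V_BE + (β+1)I_B·R_E, so I_B = (3.26 − 0.7) / (4.64 + 101×1.2) = 0.0204 mA.
I_C = β·I_B = 100×0.0204 = 2.04 mA, and I_E = (β+1)I_B = 2.06 mA.
V_CE = V_CC − I_C·R_C − I_E·R_E = 19 − 2.04×2.7 − 2.06×1.2 = 11 V.
V_CE = 11 V > 0.2 V confirms active-region operation.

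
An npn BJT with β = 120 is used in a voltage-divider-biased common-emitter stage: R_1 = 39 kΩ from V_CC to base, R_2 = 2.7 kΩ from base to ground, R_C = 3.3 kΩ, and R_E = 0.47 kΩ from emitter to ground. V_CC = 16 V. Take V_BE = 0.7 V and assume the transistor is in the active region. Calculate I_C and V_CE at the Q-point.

I_C ≈ 0.68 mA, V_CE ≈ 13 V

Thevenize the base divider: V_Th = V_CC·R_2/(R_1+R_2) = 16×2.7/41.7 = 1.04 V, R_Th = R_1‖R_2 = 2.53 kΩ.
Base-emitter loop: V_Th = I_B·R_Th + V_BE + (β+1)I_B·R_E, so I_B = (1.04 − 0.7) / (2.53 + 121×0.47) = 0.00566 mA.
I_C = β·I_B = 120×0.00566 = 0.679 mA, and I_E = (β+1)I_B = 0.684 mA.
V_CE = V_CC − I_C·R_C − I_E·R_E = 16 − 0.679×3.3 − 0.684×0.47 = 13.4 V.
V_CE = 13.4 V > 0.2 V confirms active-region operation.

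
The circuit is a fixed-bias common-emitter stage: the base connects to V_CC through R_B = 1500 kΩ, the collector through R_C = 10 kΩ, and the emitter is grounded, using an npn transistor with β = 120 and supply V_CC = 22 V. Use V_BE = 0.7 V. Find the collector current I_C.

I_C ≈ 1.7 mA

Base loop: V_CC = I_B·R_B + V_BE, so I_B = (22 − 0.7)/1500 kΩ = 0.0142 mA.
In the active region I_C = β·I_B = 120 × 0.0142 = 1.7 mA.
Collector loop: V_CE = V_CC − I_C·R_C = 22 − 1.7×10 = 4.96 V.
Since V_CE = 4.96 V > V_CE(sat) ≈ 0.2 V, the transistor is in the active region as assumed.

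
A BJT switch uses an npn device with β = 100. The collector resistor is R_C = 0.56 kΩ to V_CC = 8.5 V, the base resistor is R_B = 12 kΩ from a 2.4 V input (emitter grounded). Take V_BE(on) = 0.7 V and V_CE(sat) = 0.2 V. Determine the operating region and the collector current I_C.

active; I_C ≈ 14 mA

Assume active. Base-emitter loop: I_B = (V_BB − V_BE)/R_B = (2.4 − 0.7)/12 = 0.142 mA.
I_C = β·I_B = 100×0.142 = 14.2 mA.
V_CE = V_CC − I_C·R_C = 8.5 − 14.2×0.56 = 0.567 V > V_CE(sat), so the active-region assumption holds.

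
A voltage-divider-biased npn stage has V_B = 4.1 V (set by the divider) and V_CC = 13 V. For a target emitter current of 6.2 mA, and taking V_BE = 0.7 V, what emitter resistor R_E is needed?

R_E ≈ 0.55 kΩ

V_E = V_B − V_BE = 4.1 − 0.7 = 3.4 V.
R_E = V_E / I_E = 3.4 / 6.2 = 0.548 kΩ.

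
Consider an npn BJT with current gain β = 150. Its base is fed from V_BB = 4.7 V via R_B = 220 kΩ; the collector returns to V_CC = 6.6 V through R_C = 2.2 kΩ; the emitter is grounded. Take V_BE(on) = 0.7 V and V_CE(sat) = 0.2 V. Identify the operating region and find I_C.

active; I_C ≈ 2.7 mA

Assume active. Base-emitter loop: I_B = (V_BB − V_BE)/R_B = (4.7 − 0.7)/220 = 0.0182 mA.
I_C = β·I_B = 150×0.0182 = 2.73 mA.
V_CE = V_CC − I_C·R_C = 6.6 − 2.73×2.2 = 0.6 V > V_CE(sat), so the active-region assumption holds.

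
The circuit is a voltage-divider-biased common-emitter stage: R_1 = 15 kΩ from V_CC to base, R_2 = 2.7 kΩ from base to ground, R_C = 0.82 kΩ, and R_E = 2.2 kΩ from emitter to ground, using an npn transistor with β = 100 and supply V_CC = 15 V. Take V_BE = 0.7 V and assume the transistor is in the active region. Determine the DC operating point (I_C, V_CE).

Thevenize the base divider: V_Th = V_CC·R_2/(R_1+R_2) = 15×2.7/17.7 = 2.29 V, R_Th = R_1‖R_2 = 2.29 kΩ.
Base-emitter loop: V_Th = I_B·R_Th + V_BE + (β+1)I_B·R_E, so I_B = (2.29 − 0.7) / (2.29 + 101×2.2) = 0.00707 mA.
I_C = β·I_B = 100×0.00707 = 0.707 mA, and I_E = (β+1)I_B = 0.715 mA.
V_CE = V_CC − I_C·R_C − I_E·R_E = 15 − 0.707×0.82 − 0.715×2.2 = 12.8 V.
V_CE = 12.8 V > 0.2 V confirms active-region operation.

I_C ≈ 0.71 mA, V_CE ≈ 13 V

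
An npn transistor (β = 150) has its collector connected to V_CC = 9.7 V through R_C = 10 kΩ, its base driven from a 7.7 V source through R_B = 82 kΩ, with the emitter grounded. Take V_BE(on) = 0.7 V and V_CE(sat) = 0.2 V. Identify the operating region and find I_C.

saturation; I_C ≈ 0.95 mA

Assume active: I_B = (7.7 − 0.7)/82 = 0.0854 mA, giving I_C = β·I_B = 12.8 mA.
But then V_CE = 9.7 − 12.8×10 = -118 V < V_CE(sat) = 0.2 V — impossible in the active region.
So the transistor is saturated. With V_CE = 0.2 V, I_C = (V_CC − 0.2)/R_C = 9.5/10 = 0.95 mA.
Check: β·I_B = 12.8 mA > I_C = 0.95 mA, confirming saturation.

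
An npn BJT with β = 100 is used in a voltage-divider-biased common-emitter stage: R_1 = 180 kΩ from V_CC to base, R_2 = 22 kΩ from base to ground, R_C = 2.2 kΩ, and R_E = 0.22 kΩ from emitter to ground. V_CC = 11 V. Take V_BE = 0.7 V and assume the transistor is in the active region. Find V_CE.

Thevenize the base divider: V_Th = V_CC·R_2/(R_1+R_2) = 11×22/202 = 1.2 V, R_Th = R_1‖R_2 = 19.6 kΩ.
Base-emitter loop: V_Th = I_B·R_Th + V_BE + (β+1)I_B·R_E, so I_B = (1.2 − 0.7) / (19.6 + 101×0.22) = 0.0119 mA.
I_C = β·I_B = 100×0.0119 = 1.19 mA, and I_E = (β+1)I_B = 1.2 mA.
V_CE = V_CC − I_C·R_C − I_E·R_E = 11 − 1.19×2.2 − 1.2×0.22 = 8.12 V.
V_CE = 8.12 V > 0.2 V confirms active-region operation.

V_CE ≈ 8.1 V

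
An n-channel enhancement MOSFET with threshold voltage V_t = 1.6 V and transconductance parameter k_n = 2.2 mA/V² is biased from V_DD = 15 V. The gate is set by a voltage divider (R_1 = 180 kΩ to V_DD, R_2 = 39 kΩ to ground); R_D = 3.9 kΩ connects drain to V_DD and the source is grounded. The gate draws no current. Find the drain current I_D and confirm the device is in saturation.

V_G = V_DD·R_2/(R_1+R_2) = 15×39/219 = 2.67 V. With the source grounded, V_GS = V_G = 2.67 V.
Assume saturation: I_D = (k_n/2)(V_GS − V_t)² = (2.2/2)×(2.67 − 1.6)² = 1.1×1.07² = 1.26 mA.
V_DS = V_DD − I_D·R_D = 15 − 1.26×3.9 = 10.1 V.
Saturation requires V_DS ≥ V_GS − V_t = 1.07 V; 10.1 ≥ 1.07 ✓.

I_D ≈ 1.3 mA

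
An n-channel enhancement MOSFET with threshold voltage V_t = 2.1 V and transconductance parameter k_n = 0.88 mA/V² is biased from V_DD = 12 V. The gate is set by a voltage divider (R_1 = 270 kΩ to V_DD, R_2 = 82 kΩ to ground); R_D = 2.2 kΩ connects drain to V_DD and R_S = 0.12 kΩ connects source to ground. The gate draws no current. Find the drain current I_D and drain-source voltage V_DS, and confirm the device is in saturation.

V_G = V_DD·R_2/(R_1+R_2) = 12×82/352 = 2.8 V.
Assume saturation: I_D = (k_n/2)(V_GS − V_t)² with V_GS = V_G − I_D·R_S = 2.8 − 0.12·I_D.
Substituting gives 0.00634·I_D² − 1.07·I_D + 0.213 = 0, with roots I_D = 0.198 or 169 mA.
The root I_D = 169 mA gives V_GS = -17.5 V ≤ V_t, so take I_D = 0.198 mA.
Then V_GS = 2.77 V and V_DS = V_DD − I_D(R_D+R_S) = 12 − 0.198×2.32 = 11.5 V.
Saturation requires V_DS ≥ V_GS − V_t = 0.672 V; 11.5 ≥ 0.672 ✓.

I_D ≈ 0.2 mA, V_DS ≈ 12 V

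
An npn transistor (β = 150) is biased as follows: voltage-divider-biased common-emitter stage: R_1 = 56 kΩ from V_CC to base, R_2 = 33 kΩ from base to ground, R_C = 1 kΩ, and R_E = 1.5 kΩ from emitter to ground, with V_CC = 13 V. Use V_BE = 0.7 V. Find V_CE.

V_CE ≈ 6.7 V

Thevenize the base divider: V_Th = V_CC·R_2/(R_1+R_2) = 13×33/89 = 4.82 V, R_Th = R_1‖R_2 = 20.8 kΩ.
Base-emitter loop: V_Th = I_B·R_Th + V_BE + (β+1)I_B·R_E, so I_B = (4.82 − 0.7) / (20.8 + 151×1.5) = 0.0167 mA.
I_C = β·I_B = 150×0.0167 = 2.5 mA, and I_E = (β+1)I_B = 2.52 mA.
V_CE = V_CC − I_C·R_C − I_E·R_E = 13 − 2.5×1 − 2.52×1.5 = 6.73 V.
V_CE = 6.73 V > 0.2 V confirms active-region operation.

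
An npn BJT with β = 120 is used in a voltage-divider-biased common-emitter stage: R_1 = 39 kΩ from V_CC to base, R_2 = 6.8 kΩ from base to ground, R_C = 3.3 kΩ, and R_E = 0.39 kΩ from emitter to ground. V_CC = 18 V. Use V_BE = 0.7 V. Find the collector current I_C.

I_C ≈ 4.5 mA

Thevenize the base divider: V_Th = V_CC·R_2/(R_1+R_2) = 18×6.8/45.8 = 2.67 V, R_Th = R_1‖R_2 = 5.79 kΩ.
Base-emitter loop: V_Th = I_B·R_Th + V_BE + (β+1)I_B·R_E, so I_B = (2.67 − 0.7) / (5.79 + 121×0.39) = 0.0372 mA.
I_C = β·I_B = 120×0.0372 = 4.47 mA, and I_E = (β+1)I_B = 4.5 mA.
V_CE = V_CC − I_C·R_C − I_E·R_E = 18 − 4.47×3.3 − 4.5×0.39 = 1.5 V.
V_CE = 1.5 V > 0.2 V confirms active-region operation.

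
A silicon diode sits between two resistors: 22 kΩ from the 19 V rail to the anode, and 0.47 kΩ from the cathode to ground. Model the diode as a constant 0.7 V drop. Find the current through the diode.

I ≈ 0.81 mA

The two resistors are in series with the diode, so KVL gives 19 = I·22 + 0.7 + I·0.47.
I = (19 − 0.7) / (22 + 0.47) kΩ = 18.3 / 22.5 = 0.814 mA.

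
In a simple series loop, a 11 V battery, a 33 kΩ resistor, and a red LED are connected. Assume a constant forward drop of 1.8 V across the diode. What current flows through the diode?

I ≈ 0.28 mA

KVL around the loop: 11 = V_D + I·R = 1.8 + I × 33 kΩ.
So I = (11 − 1.8) / 33 kΩ = 9.2 / 33 = 0.279 mA.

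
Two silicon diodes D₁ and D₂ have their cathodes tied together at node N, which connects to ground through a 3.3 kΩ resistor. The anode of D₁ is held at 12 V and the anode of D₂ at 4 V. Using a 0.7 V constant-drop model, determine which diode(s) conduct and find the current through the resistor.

Only D₁ conducts; I_R ≈ 3.4 mA

Assume both conduct. Then node N would need to be at both 12−0.7 = 11.3 V and 4−0.7 = 3.3 V, which is impossible.
Assume only D₁ conducts: V_N = 12 − 0.7 = 11.3 V, so I_R = 11.3/3.3 = 3.42 mA.
Check D₂: its anode-to-cathode voltage is 4 − 11.3 = -7.3 V < 0.7 V, so it is off. The assumption is consistent.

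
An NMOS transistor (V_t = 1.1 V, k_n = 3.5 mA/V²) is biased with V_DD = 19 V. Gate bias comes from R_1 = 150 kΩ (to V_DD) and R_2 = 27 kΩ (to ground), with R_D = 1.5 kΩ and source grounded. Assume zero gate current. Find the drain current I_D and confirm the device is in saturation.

V_G = V_DD·R_2/(R_1+R_2) = 19×27/177 = 2.9 V. With the source grounded, V_GS = V_G = 2.9 V.
Assume saturation: I_D = (k_n/2)(V_GS − V_t)² = (3.5/2)×(2.9 − 1.1)² = 1.75×1.8² = 5.66 mA.
V_DS = V_DD − I_D·R_D = 19 − 5.66×1.5 = 10.5 V.
Saturation requires V_DS ≥ V_GS − V_t = 1.8 V; 10.5 ≥ 1.8 ✓.

I_D ≈ 5.7 mA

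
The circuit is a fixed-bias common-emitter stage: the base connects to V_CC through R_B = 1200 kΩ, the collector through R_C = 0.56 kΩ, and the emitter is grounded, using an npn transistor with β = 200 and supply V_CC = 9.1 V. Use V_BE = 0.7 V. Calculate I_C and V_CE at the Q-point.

Base loop: V_CC = I_B·R_B + V_BE, so I_B = (9.1 − 0.7)/1200 kΩ = 0.007 mA.
In the active region I_C = β·I_B = 200 × 0.007 = 1.4 mA.
Collector loop: V_CE = V_CC − I_C·R_C = 9.1 − 1.4×0.56 = 8.32 V.
Since V_CE = 8.32 V > V_CE(sat) ≈ 0.2 V, the transistor is in the active region as assumed.

I_C ≈ 1.4 mA, V_CE ≈ 8.3 V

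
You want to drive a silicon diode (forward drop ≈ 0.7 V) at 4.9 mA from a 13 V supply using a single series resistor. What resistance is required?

R ≈ 2.5 kΩ

The resistor drops V_S − V_D = 13 − 0.7 = 12.3 V at 4.9 mA.
R = 12.3 V / 4.9 mA = 2.51 kΩ.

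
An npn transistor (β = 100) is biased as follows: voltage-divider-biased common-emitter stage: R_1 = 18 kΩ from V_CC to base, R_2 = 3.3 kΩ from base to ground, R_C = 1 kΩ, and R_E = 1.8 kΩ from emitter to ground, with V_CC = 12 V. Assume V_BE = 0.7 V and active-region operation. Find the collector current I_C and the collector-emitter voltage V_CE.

I_C ≈ 0.63 mA, V_CE ≈ 10 V

Thevenize the base divider: V_Th = V_CC·R_2/(R_1+R_2) = 12×3.3/21.3 = 1.86 V, R_Th = R_1‖R_2 = 2.79 kΩ.
Base-emitter loop: V_Th = I_B·R_Th + V_BE + (β+1)I_B·R_E, so I_B = (1.86 − 0.7) / (2.79 + 101×1.8) = 0.00628 mA.
I_C = β·I_B = 100×0.00628 = 0.628 mA, and I_E = (β+1)I_B = 0.634 mA.
V_CE = V_CC − I_C·R_C − I_E·R_E = 12 − 0.628×1 − 0.634×1.8 = 10.2 V.
V_CE = 10.2 V > 0.2 V confirms active-region operation.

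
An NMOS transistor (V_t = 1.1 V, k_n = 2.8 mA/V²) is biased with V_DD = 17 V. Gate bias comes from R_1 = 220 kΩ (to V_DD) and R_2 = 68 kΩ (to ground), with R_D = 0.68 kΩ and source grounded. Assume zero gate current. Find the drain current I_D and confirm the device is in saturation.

V_G = V_DD·R_2/(R_1+R_2) = 17×68/288 = 4.01 V. With the source grounded, V_GS = V_G = 4.01 V.
Assume saturation: I_D = (k_n/2)(V_GS − V_t)² = (2.8/2)×(4.01 − 1.1)² = 1.4×2.91² = 11.9 mA.
V_DS = V_DD − I_D·R_D = 17 − 11.9×0.68 = 8.92 V.
Saturation requires V_DS ≥ V_GS − V_t = 2.91 V; 8.92 ≥ 2.91 ✓.

I_D ≈ 12 mA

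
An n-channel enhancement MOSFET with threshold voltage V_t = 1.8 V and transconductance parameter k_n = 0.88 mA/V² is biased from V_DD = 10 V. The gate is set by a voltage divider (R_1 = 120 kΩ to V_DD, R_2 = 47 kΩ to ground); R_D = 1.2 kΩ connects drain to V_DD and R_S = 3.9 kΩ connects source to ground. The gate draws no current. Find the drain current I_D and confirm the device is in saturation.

V_G = V_DD·R_2/(R_1+R_2) = 10×47/167 = 2.81 V.
Assume saturation: I_D = (k_n/2)(V_GS − V_t)² with V_GS = V_G − I_D·R_S = 2.81 − 3.9·I_D.
Substituting gives 6.69·I_D² − 4.48·I_D + 0.453 = 0, with roots I_D = 0.124 or 0.546 mA.
The root I_D = 0.546 mA gives V_GS = 0.686 V ≤ V_t, so take I_D = 0.124 mA.
Then V_GS = 2.33 V and V_DS = V_DD − I_D(R_D+R_S) = 10 − 0.124×5.1 = 9.37 V.
Saturation requires V_DS ≥ V_GS − V_t = 0.531 V; 9.37 ≥ 0.531 ✓.

I_D ≈ 0.12 mA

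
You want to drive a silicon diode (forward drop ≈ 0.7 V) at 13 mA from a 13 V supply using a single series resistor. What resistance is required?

R ≈ 0.95 kΩ

The resistor drops V_S − V_D = 13 − 0.7 = 12.3 V at 13 mA.
R = 12.3 V / 13 mA = 0.946 kΩ.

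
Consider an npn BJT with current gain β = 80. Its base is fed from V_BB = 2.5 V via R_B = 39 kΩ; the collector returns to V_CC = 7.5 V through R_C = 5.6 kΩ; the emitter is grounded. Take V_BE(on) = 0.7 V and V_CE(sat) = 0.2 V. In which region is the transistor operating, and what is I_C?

saturation; I_C ≈ 1.3 mA

Assume active: I_B = (2.5 − 0.7)/39 = 0.0462 mA, giving I_C = β·I_B = 3.69 mA.
But then V_CE = 7.5 − 3.69×5.6 = -13.2 V < V_CE(sat) = 0.2 V — impossible in the active region.
So the transistor is saturated. With V_CE = 0.2 V, I_C = (V_CC − 0.2)/R_C = 7.3/5.6 = 1.3 mA.
Check: β·I_B = 3.69 mA > I_C = 1.3 mA, confirming saturation.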